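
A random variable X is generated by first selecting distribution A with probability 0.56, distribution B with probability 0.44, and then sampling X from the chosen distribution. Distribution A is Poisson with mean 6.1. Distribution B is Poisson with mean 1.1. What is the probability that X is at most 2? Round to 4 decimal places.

Conditional on each component, P(X ≤ 2): A: 0.0576529; B: 0.900416.
By total probability, P(X ≤ 2) = 0.56·0.0576529 + 0.44·0.900416 = 0.428469.

0.4285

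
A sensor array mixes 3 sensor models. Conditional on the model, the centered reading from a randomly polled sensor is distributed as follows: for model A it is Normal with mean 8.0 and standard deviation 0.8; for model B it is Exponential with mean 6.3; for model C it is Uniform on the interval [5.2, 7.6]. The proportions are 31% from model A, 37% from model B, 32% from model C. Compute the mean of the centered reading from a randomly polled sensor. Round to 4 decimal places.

6.8590

Component means — A: 8; B: 6.3; C: 6.4.
E[X] = 0.31·8 + 0.37·6.3 + 0.32·6.4 = 6.859.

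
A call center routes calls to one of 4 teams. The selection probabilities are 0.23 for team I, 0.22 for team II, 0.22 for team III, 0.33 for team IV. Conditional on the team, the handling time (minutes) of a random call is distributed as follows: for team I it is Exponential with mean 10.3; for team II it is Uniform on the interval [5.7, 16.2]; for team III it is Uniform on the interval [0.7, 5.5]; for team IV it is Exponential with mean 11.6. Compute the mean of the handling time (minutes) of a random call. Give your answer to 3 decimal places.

9.288

Component means — I: 10.3; II: 10.95; III: 3.1; IV: 11.6.
E[X] = 0.23·10.3 + 0.22·10.95 + 0.22·3.1 + 0.33·11.6 = 9.288.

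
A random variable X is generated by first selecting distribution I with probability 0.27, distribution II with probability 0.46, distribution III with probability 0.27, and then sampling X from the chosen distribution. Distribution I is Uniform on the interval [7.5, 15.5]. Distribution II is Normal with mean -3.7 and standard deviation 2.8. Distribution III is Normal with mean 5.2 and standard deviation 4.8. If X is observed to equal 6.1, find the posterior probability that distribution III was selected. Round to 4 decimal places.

0.9935

Likelihoods f(6.1 | ·): I: 0; II: 0.000311672; III: 0.0816648.
Posterior ∝ prior × likelihood. Numerator for III: 0.27·0.0816648 = 0.0220495.
Normalizing constant: 0.27·0 + 0.46·0.000311672 + 0.27·0.0816648 = 0.0221929.
P(III | observation) = 0.0220495 / 0.0221929 = 0.99354.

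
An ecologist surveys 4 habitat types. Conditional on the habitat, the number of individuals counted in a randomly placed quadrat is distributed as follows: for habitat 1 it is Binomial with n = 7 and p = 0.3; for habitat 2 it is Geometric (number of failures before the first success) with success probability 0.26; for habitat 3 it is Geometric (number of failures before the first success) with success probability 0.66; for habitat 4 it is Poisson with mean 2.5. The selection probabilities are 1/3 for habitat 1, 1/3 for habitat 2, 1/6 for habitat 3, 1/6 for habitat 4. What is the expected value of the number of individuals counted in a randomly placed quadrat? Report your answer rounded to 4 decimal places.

2.1512

Component means — 1: 2.1; 2: 2.84615; 3: 0.515152; 4: 2.5.
E[X] = 0.333333·2.1 + 0.333333·2.84615 + 0.166667·0.515152 + 0.166667·2.5 = 2.15124.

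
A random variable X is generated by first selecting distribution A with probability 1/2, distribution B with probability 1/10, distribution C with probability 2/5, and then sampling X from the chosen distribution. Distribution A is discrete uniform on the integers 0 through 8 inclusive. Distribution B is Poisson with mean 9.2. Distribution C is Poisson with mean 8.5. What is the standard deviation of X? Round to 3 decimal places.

3.616

Per component, A: μ=4, E[X²]=22.6667; B: μ=9.2, E[X²]=93.84; C: μ=8.5, E[X²]=80.75.
E[X] = 0.5·4 + 0.1·9.2 + 0.4·8.5 = 6.32.
E[X²] = 0.5·22.6667 + 0.1·93.84 + 0.4·80.75 = 53.0173.
Var(X) = E[X²] − (E[X])² = 53.0173 − 39.9424 = 13.0749.
SD(X) = √13.0749 = 3.61593.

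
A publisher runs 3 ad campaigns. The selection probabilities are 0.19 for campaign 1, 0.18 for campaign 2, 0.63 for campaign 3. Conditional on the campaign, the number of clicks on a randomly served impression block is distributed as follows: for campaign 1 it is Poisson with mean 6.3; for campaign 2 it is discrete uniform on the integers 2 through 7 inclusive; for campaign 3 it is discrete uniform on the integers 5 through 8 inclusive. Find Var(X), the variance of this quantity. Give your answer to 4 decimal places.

3.0787

Per component, 1: μ=6.3, E[X²]=45.99; 2: μ=4.5, E[X²]=23.1667; 3: μ=6.5, E[X²]=43.5.
E[X] = 0.19·6.3 + 0.18·4.5 + 0.63·6.5 = 6.102.
E[X²] = 0.19·45.99 + 0.18·23.1667 + 0.63·43.5 = 40.3131.
Var(X) = E[X²] − (E[X])² = 40.3131 − 37.2344 = 3.0787.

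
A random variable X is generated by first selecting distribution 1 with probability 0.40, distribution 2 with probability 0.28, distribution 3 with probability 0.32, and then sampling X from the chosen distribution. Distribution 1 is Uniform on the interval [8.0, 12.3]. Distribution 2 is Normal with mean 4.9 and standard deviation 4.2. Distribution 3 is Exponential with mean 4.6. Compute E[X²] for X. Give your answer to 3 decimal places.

For each component E[X²] = Var + (mean)², giving 1: 104.563; 2: 41.65; 3: 42.32.
Overall E[X²] = 0.4·104.563 + 0.28·41.65 + 0.32·42.32 = 67.0297.

67.030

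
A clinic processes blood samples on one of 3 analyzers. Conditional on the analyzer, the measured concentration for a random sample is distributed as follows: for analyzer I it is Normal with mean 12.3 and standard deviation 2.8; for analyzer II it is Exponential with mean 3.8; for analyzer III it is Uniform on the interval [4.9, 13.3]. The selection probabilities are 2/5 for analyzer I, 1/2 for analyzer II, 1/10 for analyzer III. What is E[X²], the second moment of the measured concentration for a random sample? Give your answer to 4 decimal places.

86.9610

For each component E[X²] = Var + (mean)², giving I: 159.13; II: 28.88; III: 88.69.
Overall E[X²] = 0.4·159.13 + 0.5·28.88 + 0.1·88.69 = 86.961.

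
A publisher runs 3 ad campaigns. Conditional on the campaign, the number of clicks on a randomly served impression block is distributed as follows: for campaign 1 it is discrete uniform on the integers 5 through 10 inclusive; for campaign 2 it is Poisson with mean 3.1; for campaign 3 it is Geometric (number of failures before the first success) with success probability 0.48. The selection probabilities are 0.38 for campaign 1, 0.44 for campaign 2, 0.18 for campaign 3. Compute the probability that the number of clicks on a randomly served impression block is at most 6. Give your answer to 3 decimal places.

Conditional on each campaign, P(X ≤ 6): 1: 0.333333; 2: 0.961196; 3: 0.989719.
By total probability, P(X ≤ 6) = 0.38·0.333333 + 0.44·0.961196 + 0.18·0.989719 = 0.727742.

0.728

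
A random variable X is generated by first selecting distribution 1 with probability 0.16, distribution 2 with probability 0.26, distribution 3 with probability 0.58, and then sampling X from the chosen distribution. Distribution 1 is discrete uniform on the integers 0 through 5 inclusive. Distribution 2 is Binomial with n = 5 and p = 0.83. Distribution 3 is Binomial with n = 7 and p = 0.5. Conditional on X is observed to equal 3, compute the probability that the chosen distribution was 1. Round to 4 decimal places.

0.1168

Likelihoods P(X=3 | ·): 1: 0.166667; 2: 0.165246; 3: 0.273438.
Posterior ∝ prior × likelihood. Numerator for 1: 0.16·0.166667 = 0.0266667.
Normalizing constant: 0.16·0.166667 + 0.26·0.165246 + 0.58·0.273438 = 0.228224.
P(1 | observation) = 0.0266667 / 0.228224 = 0.116844.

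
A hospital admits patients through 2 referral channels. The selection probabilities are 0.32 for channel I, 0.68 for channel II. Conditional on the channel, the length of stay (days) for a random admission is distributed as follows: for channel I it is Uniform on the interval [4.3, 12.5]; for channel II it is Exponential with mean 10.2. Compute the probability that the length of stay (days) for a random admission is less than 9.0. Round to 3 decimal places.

0.582

Conditional on each channel, P(X < 9.0): I: 0.573171; II: 0.586192.
By total probability, P(X < 9.0) = 0.32·0.573171 + 0.68·0.586192 = 0.582025.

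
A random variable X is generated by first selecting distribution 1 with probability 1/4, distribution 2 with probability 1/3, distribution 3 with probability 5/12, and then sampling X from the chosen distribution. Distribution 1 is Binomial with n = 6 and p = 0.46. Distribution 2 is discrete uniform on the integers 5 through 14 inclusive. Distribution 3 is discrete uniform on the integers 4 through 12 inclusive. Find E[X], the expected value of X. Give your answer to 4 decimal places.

7.1900

Component means — 1: 2.76; 2: 9.5; 3: 8.
E[X] = 0.25·2.76 + 0.333333·9.5 + 0.416667·8 = 7.19.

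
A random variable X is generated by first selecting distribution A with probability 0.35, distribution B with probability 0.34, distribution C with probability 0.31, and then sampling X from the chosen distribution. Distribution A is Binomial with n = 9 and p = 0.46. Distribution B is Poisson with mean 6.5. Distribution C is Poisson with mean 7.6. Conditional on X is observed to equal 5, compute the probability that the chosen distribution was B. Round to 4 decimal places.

Likelihoods P(X=5 | ·): A: 0.220666; B: 0.145369; C: 0.105742.
Posterior ∝ prior × likelihood. Numerator for B: 0.34·0.145369 = 0.0494254.
Normalizing constant: 0.35·0.220666 + 0.34·0.145369 + 0.31·0.105742 = 0.159438.
P(B | observation) = 0.0494254 / 0.159438 = 0.309997.

0.3100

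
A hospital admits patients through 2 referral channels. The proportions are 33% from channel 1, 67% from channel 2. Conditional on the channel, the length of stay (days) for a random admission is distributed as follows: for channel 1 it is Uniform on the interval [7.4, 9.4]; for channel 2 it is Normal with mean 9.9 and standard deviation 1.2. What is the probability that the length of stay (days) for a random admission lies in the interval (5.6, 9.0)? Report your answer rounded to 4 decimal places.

Conditional on each channel, P(5.6 < X < 9.0): 1: 0.8; 2: 0.226458.
By total probability, P(5.6 < X < 9.0) = 0.33·0.8 + 0.67·0.226458 = 0.415727.

0.4157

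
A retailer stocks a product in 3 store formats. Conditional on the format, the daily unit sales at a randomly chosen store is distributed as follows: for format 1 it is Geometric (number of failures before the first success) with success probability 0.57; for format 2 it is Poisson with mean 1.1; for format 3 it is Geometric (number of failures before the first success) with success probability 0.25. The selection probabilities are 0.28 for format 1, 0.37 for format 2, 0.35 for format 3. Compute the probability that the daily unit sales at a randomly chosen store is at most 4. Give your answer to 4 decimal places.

Conditional on each format, P(X ≤ 4): 1: 0.985299; 2: 0.994565; 3: 0.762695.
By total probability, P(X ≤ 4) = 0.28·0.985299 + 0.37·0.994565 + 0.35·0.762695 = 0.910816.

0.9108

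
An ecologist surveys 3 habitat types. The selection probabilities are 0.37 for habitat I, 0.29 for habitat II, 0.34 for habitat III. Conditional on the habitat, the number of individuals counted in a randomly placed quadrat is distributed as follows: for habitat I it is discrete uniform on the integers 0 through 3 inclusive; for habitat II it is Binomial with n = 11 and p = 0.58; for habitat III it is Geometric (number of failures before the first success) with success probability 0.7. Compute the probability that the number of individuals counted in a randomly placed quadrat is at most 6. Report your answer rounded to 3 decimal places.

0.861

Conditional on each habitat, P(X ≤ 6): I: 1; II: 0.522255; III: 0.999781.
By total probability, P(X ≤ 6) = 0.37·1 + 0.29·0.522255 + 0.34·0.999781 = 0.86138.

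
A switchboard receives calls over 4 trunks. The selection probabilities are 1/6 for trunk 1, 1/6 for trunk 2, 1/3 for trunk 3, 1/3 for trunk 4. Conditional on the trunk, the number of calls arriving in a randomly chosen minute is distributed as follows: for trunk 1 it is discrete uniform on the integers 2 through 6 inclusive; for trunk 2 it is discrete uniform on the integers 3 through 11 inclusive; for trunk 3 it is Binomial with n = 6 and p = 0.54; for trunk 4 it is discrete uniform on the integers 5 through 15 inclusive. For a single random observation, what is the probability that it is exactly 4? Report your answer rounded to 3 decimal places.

0.142

Conditional on each trunk, P(X = 4): 1: 0.2; 2: 0.111111; 3: 0.269887; 4: 0.
By total probability, P(X = 4) = 0.166667·0.2 + 0.166667·0.111111 + 0.333333·0.269887 + 0.333333·0 = 0.141814.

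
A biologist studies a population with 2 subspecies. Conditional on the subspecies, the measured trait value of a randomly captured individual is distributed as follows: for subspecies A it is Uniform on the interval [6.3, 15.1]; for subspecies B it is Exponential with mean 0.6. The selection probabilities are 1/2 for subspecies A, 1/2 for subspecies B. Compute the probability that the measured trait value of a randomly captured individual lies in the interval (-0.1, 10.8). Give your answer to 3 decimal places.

0.756

Conditional on each subspecies, P(-0.1 < X < 10.8): A: 0.511364; B: 1.
By total probability, P(-0.1 < X < 10.8) = 0.5·0.511364 + 0.5·1 = 0.755682.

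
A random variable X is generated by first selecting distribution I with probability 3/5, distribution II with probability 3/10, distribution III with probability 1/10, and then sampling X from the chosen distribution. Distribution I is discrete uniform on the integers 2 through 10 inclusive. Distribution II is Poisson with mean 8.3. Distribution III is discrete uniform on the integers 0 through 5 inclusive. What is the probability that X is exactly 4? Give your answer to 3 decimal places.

0.098

Conditional on each component, P(X = 4): I: 0.111111; II: 0.0491425; III: 0.166667.
By total probability, P(X = 4) = 0.6·0.111111 + 0.3·0.0491425 + 0.1·0.166667 = 0.0980761.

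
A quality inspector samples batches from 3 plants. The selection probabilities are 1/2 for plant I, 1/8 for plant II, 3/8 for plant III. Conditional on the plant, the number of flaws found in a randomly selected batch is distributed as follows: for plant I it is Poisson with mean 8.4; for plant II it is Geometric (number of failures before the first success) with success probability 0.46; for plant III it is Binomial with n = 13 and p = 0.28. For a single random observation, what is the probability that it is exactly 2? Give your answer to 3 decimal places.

Conditional on each plant, P(X = 2): I: 0.00793332; II: 0.134136; III: 0.164842.
By total probability, P(X = 2) = 0.5·0.00793332 + 0.125·0.134136 + 0.375·0.164842 = 0.0825494.

0.083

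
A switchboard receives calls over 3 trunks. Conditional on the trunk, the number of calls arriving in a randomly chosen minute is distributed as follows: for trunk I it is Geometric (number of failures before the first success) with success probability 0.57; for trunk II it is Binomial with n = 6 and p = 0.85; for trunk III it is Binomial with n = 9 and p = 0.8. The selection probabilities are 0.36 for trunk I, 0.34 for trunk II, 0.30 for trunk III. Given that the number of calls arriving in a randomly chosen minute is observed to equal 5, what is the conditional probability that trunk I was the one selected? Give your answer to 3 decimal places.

Likelihoods P(X=5 | ·): I: 0.00837948; II: 0.399335; III: 0.0660603.
Posterior ∝ prior × likelihood. Numerator for I: 0.36·0.00837948 = 0.00301661.
Normalizing constant: 0.36·0.00837948 + 0.34·0.399335 + 0.3·0.0660603 = 0.158609.
P(I | observation) = 0.00301661 / 0.158609 = 0.0190192.

0.019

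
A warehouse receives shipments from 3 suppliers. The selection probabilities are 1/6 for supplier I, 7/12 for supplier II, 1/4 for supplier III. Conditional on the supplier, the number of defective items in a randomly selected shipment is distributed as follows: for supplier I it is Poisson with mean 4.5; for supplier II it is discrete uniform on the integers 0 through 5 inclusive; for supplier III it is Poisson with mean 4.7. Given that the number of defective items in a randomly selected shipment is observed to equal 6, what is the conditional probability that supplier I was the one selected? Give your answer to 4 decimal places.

0.3855

Likelihoods P(X=6 | ·): I: 0.12812; II: 0; III: 0.136167.
Posterior ∝ prior × likelihood. Numerator for I: 0.166667·0.12812 = 0.0213534.
Normalizing constant: 0.166667·0.12812 + 0.583333·0 + 0.25·0.136167 = 0.055395.
P(I | observation) = 0.0213534 / 0.055395 = 0.385474.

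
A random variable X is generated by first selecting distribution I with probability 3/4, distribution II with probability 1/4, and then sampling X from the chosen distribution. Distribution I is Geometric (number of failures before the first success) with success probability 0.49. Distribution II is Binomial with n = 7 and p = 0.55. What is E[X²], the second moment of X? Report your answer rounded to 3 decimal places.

For each component E[X²] = Var + (mean)², giving I: 3.20741; II: 16.555.
Overall E[X²] = 0.75·3.20741 + 0.25·16.555 = 6.54431.

6.544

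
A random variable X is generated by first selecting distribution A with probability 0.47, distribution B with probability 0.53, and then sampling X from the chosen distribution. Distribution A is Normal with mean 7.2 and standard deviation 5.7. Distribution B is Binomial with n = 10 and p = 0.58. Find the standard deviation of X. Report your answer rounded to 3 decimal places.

Per component, A: μ=7.2, E[X²]=84.33; B: μ=5.8, E[X²]=36.076.
E[X] = 0.47·7.2 + 0.53·5.8 = 6.458.
E[X²] = 0.47·84.33 + 0.53·36.076 = 58.7554.
Var(X) = E[X²] − (E[X])² = 58.7554 − 41.7058 = 17.0496.
SD(X) = √17.0496 = 4.12912.

4.129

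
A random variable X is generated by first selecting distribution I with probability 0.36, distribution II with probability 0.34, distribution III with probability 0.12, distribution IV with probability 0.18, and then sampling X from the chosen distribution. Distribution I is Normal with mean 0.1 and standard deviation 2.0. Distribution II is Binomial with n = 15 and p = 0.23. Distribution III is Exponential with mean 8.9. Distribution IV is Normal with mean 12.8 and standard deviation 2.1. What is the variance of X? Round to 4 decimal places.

Per component, I: μ=0.1, E[X²]=4.01; II: μ=3.45, E[X²]=14.559; III: μ=8.9, E[X²]=158.42; IV: μ=12.8, E[X²]=168.25.
E[X] = 0.36·0.1 + 0.34·3.45 + 0.12·8.9 + 0.18·12.8 = 4.581.
E[X²] = 0.36·4.01 + 0.34·14.559 + 0.12·158.42 + 0.18·168.25 = 55.6891.
Var(X) = E[X²] − (E[X])² = 55.6891 − 20.9856 = 34.7035.

34.7035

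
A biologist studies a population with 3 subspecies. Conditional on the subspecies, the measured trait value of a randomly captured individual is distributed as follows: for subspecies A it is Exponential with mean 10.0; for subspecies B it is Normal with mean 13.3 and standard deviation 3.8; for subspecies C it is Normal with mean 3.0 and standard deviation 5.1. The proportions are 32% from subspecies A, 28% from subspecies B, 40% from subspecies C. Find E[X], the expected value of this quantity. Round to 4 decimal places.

8.1240

Component means — A: 10; B: 13.3; C: 3.
E[X] = 0.32·10 + 0.28·13.3 + 0.4·3 = 8.124.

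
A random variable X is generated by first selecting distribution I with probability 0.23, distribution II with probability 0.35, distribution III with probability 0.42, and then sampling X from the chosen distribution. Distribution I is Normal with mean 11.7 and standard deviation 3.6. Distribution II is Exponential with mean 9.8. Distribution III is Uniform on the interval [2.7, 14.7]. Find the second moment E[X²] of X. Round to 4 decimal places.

138.5233

For each component E[X²] = Var + (mean)², giving I: 149.85; II: 192.08; III: 87.69.
Overall E[X²] = 0.23·149.85 + 0.35·192.08 + 0.42·87.69 = 138.523.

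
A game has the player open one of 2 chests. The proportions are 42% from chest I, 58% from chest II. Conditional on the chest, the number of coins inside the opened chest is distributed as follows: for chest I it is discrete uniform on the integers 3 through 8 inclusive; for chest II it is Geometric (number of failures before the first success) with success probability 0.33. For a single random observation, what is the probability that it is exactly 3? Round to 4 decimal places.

0.1276

Conditional on each chest, P(X = 3): I: 0.166667; II: 0.0992518.
By total probability, P(X = 3) = 0.42·0.166667 + 0.58·0.0992518 = 0.127566.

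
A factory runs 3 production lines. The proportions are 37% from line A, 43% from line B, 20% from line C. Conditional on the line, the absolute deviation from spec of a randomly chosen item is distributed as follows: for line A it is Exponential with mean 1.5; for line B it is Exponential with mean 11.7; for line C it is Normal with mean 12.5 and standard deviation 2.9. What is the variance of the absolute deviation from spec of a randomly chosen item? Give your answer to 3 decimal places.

86.939

Per component, A: μ=1.5, E[X²]=4.5; B: μ=11.7, E[X²]=273.78; C: μ=12.5, E[X²]=164.66.
E[X] = 0.37·1.5 + 0.43·11.7 + 0.2·12.5 = 8.086.
E[X²] = 0.37·4.5 + 0.43·273.78 + 0.2·164.66 = 152.322.
Var(X) = E[X²] − (E[X])² = 152.322 − 65.3834 = 86.939.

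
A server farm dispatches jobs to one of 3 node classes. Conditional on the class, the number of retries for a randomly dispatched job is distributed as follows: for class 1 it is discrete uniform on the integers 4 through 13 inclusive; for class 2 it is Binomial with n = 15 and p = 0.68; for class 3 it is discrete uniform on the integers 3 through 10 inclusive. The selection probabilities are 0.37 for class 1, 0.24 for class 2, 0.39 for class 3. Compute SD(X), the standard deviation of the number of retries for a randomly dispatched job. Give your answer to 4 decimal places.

Per component, 1: μ=8.5, E[X²]=80.5; 2: μ=10.2, E[X²]=107.304; 3: μ=6.5, E[X²]=47.5.
E[X] = 0.37·8.5 + 0.24·10.2 + 0.39·6.5 = 8.128.
E[X²] = 0.37·80.5 + 0.24·107.304 + 0.39·47.5 = 74.063.
Var(X) = E[X²] − (E[X])² = 74.063 − 66.0644 = 7.99858.
SD(X) = √7.99858 = 2.82818.

2.8282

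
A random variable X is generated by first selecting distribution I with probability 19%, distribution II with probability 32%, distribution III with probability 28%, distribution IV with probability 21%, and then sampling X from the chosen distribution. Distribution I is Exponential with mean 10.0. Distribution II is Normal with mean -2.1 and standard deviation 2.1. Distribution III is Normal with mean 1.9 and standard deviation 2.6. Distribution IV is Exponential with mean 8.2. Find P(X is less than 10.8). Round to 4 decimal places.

Conditional on each component, P(X < 10.8): I: 0.660404; II: 1; III: 0.99969; IV: 0.732082.
By total probability, P(X < 10.8) = 0.19·0.660404 + 0.32·1 + 0.28·0.99969 + 0.21·0.732082 = 0.879127.

0.8791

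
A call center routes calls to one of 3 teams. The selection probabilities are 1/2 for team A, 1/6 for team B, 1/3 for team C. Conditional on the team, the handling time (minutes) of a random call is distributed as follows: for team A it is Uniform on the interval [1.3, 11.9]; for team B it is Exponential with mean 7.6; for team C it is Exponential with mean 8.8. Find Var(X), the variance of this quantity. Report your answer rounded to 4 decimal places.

Per component, A: μ=6.6, E[X²]=52.9233; B: μ=7.6, E[X²]=115.52; C: μ=8.8, E[X²]=154.88.
E[X] = 0.5·6.6 + 0.166667·7.6 + 0.333333·8.8 = 7.5.
E[X²] = 0.5·52.9233 + 0.166667·115.52 + 0.333333·154.88 = 97.3417.
Var(X) = E[X²] − (E[X])² = 97.3417 − 56.25 = 41.0917.

41.0917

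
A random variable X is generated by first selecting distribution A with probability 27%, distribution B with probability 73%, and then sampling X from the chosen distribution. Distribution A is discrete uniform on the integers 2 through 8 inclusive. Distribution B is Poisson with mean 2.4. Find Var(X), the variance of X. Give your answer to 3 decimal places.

4.164

Per component, A: μ=5, E[X²]=29; B: μ=2.4, E[X²]=8.16.
E[X] = 0.27·5 + 0.73·2.4 = 3.102.
E[X²] = 0.27·29 + 0.73·8.16 = 13.7868.
Var(X) = E[X²] − (E[X])² = 13.7868 − 9.6224 = 4.1644.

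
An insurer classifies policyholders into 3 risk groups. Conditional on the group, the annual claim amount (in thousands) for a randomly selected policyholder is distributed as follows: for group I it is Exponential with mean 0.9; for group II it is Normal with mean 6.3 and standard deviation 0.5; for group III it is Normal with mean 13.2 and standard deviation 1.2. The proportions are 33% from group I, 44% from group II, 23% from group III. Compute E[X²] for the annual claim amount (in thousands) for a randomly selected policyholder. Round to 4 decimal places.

58.5146

For each component E[X²] = Var + (mean)², giving I: 1.62; II: 39.94; III: 175.68.
Overall E[X²] = 0.33·1.62 + 0.44·39.94 + 0.23·175.68 = 58.5146.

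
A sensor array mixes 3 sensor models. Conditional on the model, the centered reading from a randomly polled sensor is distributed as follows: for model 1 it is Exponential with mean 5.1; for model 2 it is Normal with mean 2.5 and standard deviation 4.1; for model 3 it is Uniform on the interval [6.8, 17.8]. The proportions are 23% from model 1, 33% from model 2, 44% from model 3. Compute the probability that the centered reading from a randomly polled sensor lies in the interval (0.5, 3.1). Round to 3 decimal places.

0.164

Conditional on each model, P(0.5 < X < 3.1): 1: 0.362089; 2: 0.24533; 3: 0.
By total probability, P(0.5 < X < 3.1) = 0.23·0.362089 + 0.33·0.24533 + 0.44·0 = 0.164239.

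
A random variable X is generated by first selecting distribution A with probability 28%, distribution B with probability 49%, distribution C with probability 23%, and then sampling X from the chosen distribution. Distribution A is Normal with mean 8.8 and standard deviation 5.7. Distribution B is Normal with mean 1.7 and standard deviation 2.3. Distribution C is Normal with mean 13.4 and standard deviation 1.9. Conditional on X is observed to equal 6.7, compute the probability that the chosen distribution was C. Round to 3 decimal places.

Likelihoods f(6.7 | ·): A: 0.0653975; B: 0.0163293; C: 0.000418747.
Posterior ∝ prior × likelihood. Numerator for C: 0.23·0.000418747 = 9.63118e-05.
Normalizing constant: 0.28·0.0653975 + 0.49·0.0163293 + 0.23·0.000418747 = 0.0264089.
P(C | observation) = 9.63118e-05 / 0.0264089 = 0.00364694.

0.004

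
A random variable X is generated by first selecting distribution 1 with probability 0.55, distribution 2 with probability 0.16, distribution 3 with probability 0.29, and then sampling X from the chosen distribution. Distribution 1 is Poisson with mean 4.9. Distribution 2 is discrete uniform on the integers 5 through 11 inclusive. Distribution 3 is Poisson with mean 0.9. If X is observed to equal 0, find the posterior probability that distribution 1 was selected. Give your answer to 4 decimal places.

0.0336

Likelihoods P(X=0 | ·): 1: 0.00744658; 2: 0; 3: 0.40657.
Posterior ∝ prior × likelihood. Numerator for 1: 0.55·0.00744658 = 0.00409562.
Normalizing constant: 0.55·0.00744658 + 0.16·0 + 0.29·0.40657 = 0.122001.
P(1 | observation) = 0.00409562 / 0.122001 = 0.0335704.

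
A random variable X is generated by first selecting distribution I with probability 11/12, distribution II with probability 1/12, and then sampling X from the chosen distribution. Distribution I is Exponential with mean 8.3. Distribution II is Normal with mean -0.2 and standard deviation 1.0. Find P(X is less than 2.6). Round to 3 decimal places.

Conditional on each component, P(X < 2.6): I: 0.268935; II: 0.997445.
By total probability, P(X < 2.6) = 0.916667·0.268935 + 0.0833333·0.997445 = 0.329644.

0.330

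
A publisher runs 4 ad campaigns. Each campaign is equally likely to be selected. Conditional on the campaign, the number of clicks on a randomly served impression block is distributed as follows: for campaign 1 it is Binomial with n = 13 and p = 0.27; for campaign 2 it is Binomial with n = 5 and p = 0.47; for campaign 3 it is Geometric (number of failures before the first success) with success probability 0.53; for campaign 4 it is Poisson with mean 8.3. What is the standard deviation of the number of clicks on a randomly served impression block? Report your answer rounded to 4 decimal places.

Per component, 1: μ=3.51, E[X²]=14.8824; 2: μ=2.35, E[X²]=6.768; 3: μ=0.886792, E[X²]=2.45959; 4: μ=8.3, E[X²]=77.19.
E[X] = 0.25·3.51 + 0.25·2.35 + 0.25·0.886792 + 0.25·8.3 = 3.7617.
E[X²] = 0.25·14.8824 + 0.25·6.768 + 0.25·2.45959 + 0.25·77.19 = 25.325.
Var(X) = E[X²] − (E[X])² = 25.325 − 14.1504 = 11.1746.
SD(X) = √11.1746 = 3.34285.

3.3428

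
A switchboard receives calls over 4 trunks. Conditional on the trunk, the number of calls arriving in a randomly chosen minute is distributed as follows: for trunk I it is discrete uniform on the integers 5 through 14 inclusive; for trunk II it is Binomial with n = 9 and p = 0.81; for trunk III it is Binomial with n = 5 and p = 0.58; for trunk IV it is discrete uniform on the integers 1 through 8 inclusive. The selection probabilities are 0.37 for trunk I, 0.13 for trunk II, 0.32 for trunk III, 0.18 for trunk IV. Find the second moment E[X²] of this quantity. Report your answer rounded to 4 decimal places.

51.2048

For each component E[X²] = Var + (mean)², giving I: 98.5; II: 54.5292; III: 9.628; IV: 25.5.
Overall E[X²] = 0.37·98.5 + 0.13·54.5292 + 0.32·9.628 + 0.18·25.5 = 51.2048.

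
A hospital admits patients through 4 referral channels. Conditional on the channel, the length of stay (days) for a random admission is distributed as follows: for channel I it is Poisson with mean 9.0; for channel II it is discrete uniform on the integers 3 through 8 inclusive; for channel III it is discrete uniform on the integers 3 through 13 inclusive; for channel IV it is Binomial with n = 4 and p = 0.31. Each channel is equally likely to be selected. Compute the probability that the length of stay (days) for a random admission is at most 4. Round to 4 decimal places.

0.3925

Conditional on each channel, P(X ≤ 4): I: 0.0549636; II: 0.333333; III: 0.181818; IV: 1.
By total probability, P(X ≤ 4) = 0.25·0.0549636 + 0.25·0.333333 + 0.25·0.181818 + 0.25·1 = 0.392529.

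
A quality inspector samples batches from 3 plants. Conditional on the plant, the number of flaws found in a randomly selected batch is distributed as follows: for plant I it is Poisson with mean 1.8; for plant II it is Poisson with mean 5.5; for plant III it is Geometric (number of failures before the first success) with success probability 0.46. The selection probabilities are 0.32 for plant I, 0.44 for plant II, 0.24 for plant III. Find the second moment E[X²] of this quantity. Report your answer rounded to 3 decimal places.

For each component E[X²] = Var + (mean)², giving I: 5.04; II: 35.75; III: 3.93006.
Overall E[X²] = 0.32·5.04 + 0.44·35.75 + 0.24·3.93006 = 18.286.

18.286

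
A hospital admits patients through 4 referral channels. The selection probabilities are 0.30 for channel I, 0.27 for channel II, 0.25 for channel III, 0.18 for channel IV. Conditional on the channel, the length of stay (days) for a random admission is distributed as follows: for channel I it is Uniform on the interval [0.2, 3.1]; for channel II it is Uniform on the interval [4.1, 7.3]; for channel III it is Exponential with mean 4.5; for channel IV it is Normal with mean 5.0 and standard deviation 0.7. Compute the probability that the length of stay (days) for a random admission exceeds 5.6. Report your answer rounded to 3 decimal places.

Conditional on each channel, P(X > 5.6): I: 0; II: 0.53125; III: 0.288101; IV: 0.195683.
By total probability, P(X > 5.6) = 0.3·0 + 0.27·0.53125 + 0.25·0.288101 + 0.18·0.195683 = 0.250686.

0.251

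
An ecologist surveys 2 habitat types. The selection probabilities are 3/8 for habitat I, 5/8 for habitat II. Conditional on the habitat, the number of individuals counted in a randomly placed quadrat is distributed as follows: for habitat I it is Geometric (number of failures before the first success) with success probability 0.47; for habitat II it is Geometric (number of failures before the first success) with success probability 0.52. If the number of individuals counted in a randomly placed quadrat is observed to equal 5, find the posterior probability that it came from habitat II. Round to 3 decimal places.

Likelihoods P(X=5 | ·): I: 0.0196552; II: 0.0132498.
Posterior ∝ prior × likelihood. Numerator for II: 0.625·0.0132498 = 0.00828113.
Normalizing constant: 0.375·0.0196552 + 0.625·0.0132498 = 0.0156518.
P(II | observation) = 0.00828113 / 0.0156518 = 0.529084.

0.529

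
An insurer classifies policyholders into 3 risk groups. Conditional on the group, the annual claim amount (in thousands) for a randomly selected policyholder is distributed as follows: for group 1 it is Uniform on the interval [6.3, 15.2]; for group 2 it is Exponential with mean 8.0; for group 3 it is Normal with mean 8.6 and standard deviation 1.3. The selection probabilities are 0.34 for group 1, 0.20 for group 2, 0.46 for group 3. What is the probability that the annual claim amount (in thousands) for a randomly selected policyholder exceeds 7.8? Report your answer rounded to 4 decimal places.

Conditional on each group, P(X > 7.8): 1: 0.831461; 2: 0.377192; 3: 0.73085.
By total probability, P(X > 7.8) = 0.34·0.831461 + 0.2·0.377192 + 0.46·0.73085 = 0.694326.

0.6943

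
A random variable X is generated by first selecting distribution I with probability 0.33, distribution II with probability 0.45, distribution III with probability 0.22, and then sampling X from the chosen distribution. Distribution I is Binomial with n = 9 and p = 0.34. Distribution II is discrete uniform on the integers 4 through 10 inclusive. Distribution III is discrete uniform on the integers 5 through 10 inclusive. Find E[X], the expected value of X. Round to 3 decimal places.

5.810

Component means — I: 3.06; II: 7; III: 7.5.
E[X] = 0.33·3.06 + 0.45·7 + 0.22·7.5 = 5.8098.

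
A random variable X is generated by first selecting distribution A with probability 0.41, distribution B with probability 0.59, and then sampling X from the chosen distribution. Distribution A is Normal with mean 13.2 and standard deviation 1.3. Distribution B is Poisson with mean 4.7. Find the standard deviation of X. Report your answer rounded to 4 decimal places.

4.5764

Per component, A: μ=13.2, E[X²]=175.93; B: μ=4.7, E[X²]=26.79.
E[X] = 0.41·13.2 + 0.59·4.7 = 8.185.
E[X²] = 0.41·175.93 + 0.59·26.79 = 87.9374.
Var(X) = E[X²] − (E[X])² = 87.9374 − 66.9942 = 20.9432.
SD(X) = √20.9432 = 4.57637.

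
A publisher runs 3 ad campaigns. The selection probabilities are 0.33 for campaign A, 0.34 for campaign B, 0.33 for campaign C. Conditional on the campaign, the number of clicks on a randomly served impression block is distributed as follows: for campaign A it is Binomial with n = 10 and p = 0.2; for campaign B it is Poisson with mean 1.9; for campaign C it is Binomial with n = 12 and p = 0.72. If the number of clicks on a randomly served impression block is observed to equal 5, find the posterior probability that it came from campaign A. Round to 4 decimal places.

0.3349

Likelihoods P(X=5 | ·): A: 0.0264241; B: 0.0308622; C: 0.0206773.
Posterior ∝ prior × likelihood. Numerator for A: 0.33·0.0264241 = 0.00871996.
Normalizing constant: 0.33·0.0264241 + 0.34·0.0308622 + 0.33·0.0206773 = 0.0260366.
P(A | observation) = 0.00871996 / 0.0260366 = 0.334911.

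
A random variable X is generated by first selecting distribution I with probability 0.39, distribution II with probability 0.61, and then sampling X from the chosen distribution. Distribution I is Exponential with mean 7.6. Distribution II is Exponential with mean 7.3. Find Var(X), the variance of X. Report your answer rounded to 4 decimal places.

55.0547

Per component, I: μ=7.6, E[X²]=115.52; II: μ=7.3, E[X²]=106.58.
E[X] = 0.39·7.6 + 0.61·7.3 = 7.417.
E[X²] = 0.39·115.52 + 0.61·106.58 = 110.067.
Var(X) = E[X²] − (E[X])² = 110.067 − 55.0119 = 55.0547.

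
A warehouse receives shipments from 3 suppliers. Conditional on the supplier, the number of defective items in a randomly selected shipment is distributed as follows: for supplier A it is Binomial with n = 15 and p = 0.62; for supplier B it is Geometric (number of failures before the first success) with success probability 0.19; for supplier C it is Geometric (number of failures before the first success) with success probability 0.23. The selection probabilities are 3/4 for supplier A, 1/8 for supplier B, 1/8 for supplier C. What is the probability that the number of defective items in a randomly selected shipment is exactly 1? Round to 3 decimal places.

0.041

Conditional on each supplier, P(X = 1): A: 1.21746e-05; B: 0.1539; C: 0.1771.
By total probability, P(X = 1) = 0.75·1.21746e-05 + 0.125·0.1539 + 0.125·0.1771 = 0.0413841.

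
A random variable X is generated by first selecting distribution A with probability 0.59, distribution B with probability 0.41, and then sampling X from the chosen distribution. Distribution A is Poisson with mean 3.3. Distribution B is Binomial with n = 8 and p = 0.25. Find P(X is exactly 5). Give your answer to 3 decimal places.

Conditional on each component, P(X = 5): A: 0.120286; B: 0.0230713.
By total probability, P(X = 5) = 0.59·0.120286 + 0.41·0.0230713 = 0.0804282.

0.080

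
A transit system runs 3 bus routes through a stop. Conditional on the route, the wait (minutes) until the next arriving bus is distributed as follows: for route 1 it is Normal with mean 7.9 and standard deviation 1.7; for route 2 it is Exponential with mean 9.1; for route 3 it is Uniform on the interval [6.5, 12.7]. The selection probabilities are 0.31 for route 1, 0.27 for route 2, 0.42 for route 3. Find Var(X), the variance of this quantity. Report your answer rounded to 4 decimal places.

25.1252

Per component, 1: μ=7.9, E[X²]=65.3; 2: μ=9.1, E[X²]=165.62; 3: μ=9.6, E[X²]=95.3633.
E[X] = 0.31·7.9 + 0.27·9.1 + 0.42·9.6 = 8.938.
E[X²] = 0.31·65.3 + 0.27·165.62 + 0.42·95.3633 = 105.013.
Var(X) = E[X²] − (E[X])² = 105.013 − 79.8878 = 25.1252.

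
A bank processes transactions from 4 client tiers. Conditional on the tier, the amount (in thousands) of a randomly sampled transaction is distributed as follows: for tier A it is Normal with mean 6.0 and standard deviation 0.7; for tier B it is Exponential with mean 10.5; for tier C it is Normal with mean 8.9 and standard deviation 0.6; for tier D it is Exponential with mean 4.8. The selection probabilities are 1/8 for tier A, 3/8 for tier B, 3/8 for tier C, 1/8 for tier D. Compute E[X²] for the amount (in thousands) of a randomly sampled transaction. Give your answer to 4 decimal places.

For each component E[X²] = Var + (mean)², giving A: 36.49; B: 220.5; C: 79.57; D: 46.08.
Overall E[X²] = 0.125·36.49 + 0.375·220.5 + 0.375·79.57 + 0.125·46.08 = 122.848.

122.8475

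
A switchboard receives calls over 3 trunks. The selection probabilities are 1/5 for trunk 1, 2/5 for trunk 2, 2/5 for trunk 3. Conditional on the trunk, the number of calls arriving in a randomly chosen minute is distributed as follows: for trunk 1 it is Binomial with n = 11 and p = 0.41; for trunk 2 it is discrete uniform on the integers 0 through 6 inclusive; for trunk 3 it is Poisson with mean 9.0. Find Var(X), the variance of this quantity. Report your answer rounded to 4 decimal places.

Per component, 1: μ=4.51, E[X²]=23.001; 2: μ=3, E[X²]=13; 3: μ=9, E[X²]=90.
E[X] = 0.2·4.51 + 0.4·3 + 0.4·9 = 5.702.
E[X²] = 0.2·23.001 + 0.4·13 + 0.4·90 = 45.8002.
Var(X) = E[X²] − (E[X])² = 45.8002 − 32.5128 = 13.2874.

13.2874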